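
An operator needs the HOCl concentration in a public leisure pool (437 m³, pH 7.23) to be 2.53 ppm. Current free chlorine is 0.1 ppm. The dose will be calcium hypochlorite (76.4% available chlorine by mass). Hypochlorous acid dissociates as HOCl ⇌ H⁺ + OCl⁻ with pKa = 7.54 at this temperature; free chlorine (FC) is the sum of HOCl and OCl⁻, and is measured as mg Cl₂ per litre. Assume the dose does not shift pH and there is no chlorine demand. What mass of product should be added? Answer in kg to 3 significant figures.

Volume: 437 m³ = 437,000 L.
[OCl⁻]/[HOCl] = 10^(pH − pKa) = 10^(7.23 − 7.54) = 0.4898; fraction as HOCl = 1/(1 + 0.4898) = 0.6712.
Free chlorine required for 2.53 ppm HOCl: 2.53 / 0.6712 = 3.769 ppm.
FC to add: 3.769 − 0.1 = 3.669 mg/L as Cl₂.
Cl₂ equivalent: 3.669 mg/L × 437,000 L = 1603 g.
Product at 76.4% available Cl: 1603 / 0.764 = 2099 g.

2.10 kg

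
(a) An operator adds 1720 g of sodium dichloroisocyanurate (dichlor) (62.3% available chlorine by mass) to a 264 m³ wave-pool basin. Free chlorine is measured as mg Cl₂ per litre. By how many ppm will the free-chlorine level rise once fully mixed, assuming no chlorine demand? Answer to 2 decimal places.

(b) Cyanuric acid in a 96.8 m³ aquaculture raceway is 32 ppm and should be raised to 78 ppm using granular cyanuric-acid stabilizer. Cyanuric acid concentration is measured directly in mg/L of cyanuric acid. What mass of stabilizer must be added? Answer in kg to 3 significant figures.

(a) 4.06 ppm; (b) 4.45 kg

(a) Volume: 264 m³ = 264,000 L.
(a) Available chlorine delivered: 1720 g × 0.623 = 1072 g as Cl₂.
(a) Concentration rise: 1072 g / 264,000 L = 4.059 mg/L = 4.06 ppm.

(b) Volume: 96.8 m³ = 96,800 L.
(b) CYA to add: (78 − 32) = 46 mg/L × 96,800 L = 4453 g cyanuric acid.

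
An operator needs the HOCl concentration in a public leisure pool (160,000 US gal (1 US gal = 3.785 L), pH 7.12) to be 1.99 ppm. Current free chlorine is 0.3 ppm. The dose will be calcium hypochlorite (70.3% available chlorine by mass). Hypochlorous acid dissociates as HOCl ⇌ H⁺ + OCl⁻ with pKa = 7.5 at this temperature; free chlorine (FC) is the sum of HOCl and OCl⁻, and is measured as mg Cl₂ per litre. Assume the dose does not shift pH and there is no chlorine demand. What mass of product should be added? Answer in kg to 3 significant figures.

2.17 kg

Volume: 160,000 US gal × 3.785 L/gal = 605,600 L.
[OCl⁻]/[HOCl] = 10^(pH − pKa) = 10^(7.12 − 7.5) = 0.4169; fraction as HOCl = 1/(1 + 0.4169) = 0.7058.
Free chlorine required for 1.99 ppm HOCl: 1.99 / 0.7058 = 2.82 ppm.
FC to add: 2.82 − 0.3 = 2.52 mg/L as Cl₂.
Cl₂ equivalent: 2.52 mg/L × 605,600 L = 1526 g.
Product at 70.3% available Cl: 1526 / 0.703 = 2170 g.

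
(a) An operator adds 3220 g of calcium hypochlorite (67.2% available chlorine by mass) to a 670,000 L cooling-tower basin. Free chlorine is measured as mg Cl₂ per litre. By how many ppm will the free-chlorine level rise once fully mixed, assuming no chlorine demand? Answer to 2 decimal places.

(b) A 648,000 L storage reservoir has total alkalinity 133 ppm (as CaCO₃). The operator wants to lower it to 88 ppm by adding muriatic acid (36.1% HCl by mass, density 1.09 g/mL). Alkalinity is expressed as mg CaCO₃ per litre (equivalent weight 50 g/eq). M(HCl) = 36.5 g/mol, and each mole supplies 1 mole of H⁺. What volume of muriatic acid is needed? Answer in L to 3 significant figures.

(a) 3.23 ppm; (b) 54.1 L

(a) Available chlorine delivered: 3220 g × 0.672 = 2164 g as Cl₂.
(a) Concentration rise: 2164 g / 670,000 L = 3.23 mg/L = 3.23 ppm.

(b) Alkalinity to neutralize: (133 − 88) = 45 mg/L as CaCO₃ × 648,000 L = 29,160 g as CaCO₃.
(b) Equivalents of H⁺ required: 29,160 ÷ 50 g/eq = 583.2 eq = 583.2 mol HCl.
(b) Mass of HCl: 583.2 × 36.5 = 21,290 g.
(b) Mass of 36.1% solution: 21,290 / 0.361 = 58,970 g.
(b) Volume: 58,970 g ÷ 1.09 g/mL = 54,100 mL.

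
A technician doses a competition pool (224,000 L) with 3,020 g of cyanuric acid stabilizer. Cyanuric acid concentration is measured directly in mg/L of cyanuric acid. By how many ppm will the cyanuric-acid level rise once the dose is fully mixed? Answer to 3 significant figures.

Rise: 3,020 g / 224,000 L × 1000 = 13.48 mg/L.

13.5 ppm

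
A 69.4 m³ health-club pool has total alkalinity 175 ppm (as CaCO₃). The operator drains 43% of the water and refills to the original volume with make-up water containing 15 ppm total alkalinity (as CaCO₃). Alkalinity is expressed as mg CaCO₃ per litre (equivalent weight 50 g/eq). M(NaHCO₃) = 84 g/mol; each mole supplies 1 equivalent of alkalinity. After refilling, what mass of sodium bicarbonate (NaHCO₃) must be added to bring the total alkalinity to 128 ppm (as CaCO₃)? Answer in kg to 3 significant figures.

2.54 kg

Volume: 69.4 m³ = 69,400 L.
After draining 43% and refilling: 175 × 0.57 + 15 × 0.43 = 106.2 ppm.
Deficit to target: 128 − 106.2 = 21.8 mg/L.
As CaCO₃: 21.8 mg/L × 69,400 L = 1513 g; ÷ 50 g/eq ÷ 1 = 30.26 mol NaHCO₃.
Mass: 30.26 × 84 = 2542 g.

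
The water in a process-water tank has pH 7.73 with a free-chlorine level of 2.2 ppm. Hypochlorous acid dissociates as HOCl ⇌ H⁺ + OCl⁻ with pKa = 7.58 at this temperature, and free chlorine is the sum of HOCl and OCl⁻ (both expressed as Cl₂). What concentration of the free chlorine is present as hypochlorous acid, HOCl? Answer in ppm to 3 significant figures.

[OCl⁻]/[HOCl] = 10^(pH − pKa) = 10^(7.73 − 7.58) = 10^0.15 = 1.413.
Fraction as HOCl = 1 / (1 + 1.413) = 0.4145.
HOCl = 0.4145 × 2.2 ppm = 0.9119 ppm.

0.912 ppm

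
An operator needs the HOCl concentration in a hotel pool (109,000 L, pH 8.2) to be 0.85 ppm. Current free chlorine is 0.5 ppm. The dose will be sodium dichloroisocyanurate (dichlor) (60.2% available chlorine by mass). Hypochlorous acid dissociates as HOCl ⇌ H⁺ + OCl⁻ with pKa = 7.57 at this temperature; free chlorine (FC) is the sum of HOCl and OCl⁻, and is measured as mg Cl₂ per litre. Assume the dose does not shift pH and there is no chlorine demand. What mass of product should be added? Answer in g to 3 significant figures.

720 g

[OCl⁻]/[HOCl] = 10^(pH − pKa) = 10^(8.2 − 7.57) = 4.266; fraction as HOCl = 1/(1 + 4.266) = 0.1899.
Free chlorine required for 0.85 ppm HOCl: 0.85 / 0.1899 = 4.476 ppm.
FC to add: 4.476 − 0.5 = 3.976 mg/L as Cl₂.
Cl₂ equivalent: 3.976 mg/L × 109,000 L = 433.4 g.
Product at 60.2% available Cl: 433.4 / 0.602 = 719.9 g.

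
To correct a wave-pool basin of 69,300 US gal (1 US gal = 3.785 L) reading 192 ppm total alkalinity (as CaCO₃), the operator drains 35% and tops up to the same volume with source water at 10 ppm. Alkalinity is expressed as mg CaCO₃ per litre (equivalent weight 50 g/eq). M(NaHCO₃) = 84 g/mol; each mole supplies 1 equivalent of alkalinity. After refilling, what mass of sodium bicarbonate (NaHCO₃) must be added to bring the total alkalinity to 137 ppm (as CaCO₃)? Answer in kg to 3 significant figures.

Volume: 69,300 US gal × 3.785 L/gal = 262,300 L.
After draining 35% and refilling: 192 × 0.65 + 10 × 0.35 = 128.3 ppm.
Deficit to target: 137 − 128.3 = 8.7 mg/L.
As CaCO₃: 8.7 mg/L × 262,300 L = 2282 g; ÷ 50 g/eq ÷ 1 = 45.64 mol NaHCO₃.
Mass: 45.64 × 84 = 3834 g.

3.83 kg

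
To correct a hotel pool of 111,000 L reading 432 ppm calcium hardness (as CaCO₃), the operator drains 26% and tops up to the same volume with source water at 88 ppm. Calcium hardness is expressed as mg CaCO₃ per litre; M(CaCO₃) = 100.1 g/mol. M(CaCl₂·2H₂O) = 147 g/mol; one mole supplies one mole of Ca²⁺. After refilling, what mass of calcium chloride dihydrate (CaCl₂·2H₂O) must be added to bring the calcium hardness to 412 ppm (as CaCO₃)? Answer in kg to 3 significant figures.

After draining 26% and refilling: 432 × 0.74 + 88 × 0.26 = 342.56 ppm.
Deficit to target: 412 − 342.56 = 69.44 mg/L.
As CaCO₃: 69.44 mg/L × 111,000 L = 7708 g; ÷ 100.1 = 77 mol Ca²⁺.
Mass: 77 × 147 = 11,320 g.

11.3 kg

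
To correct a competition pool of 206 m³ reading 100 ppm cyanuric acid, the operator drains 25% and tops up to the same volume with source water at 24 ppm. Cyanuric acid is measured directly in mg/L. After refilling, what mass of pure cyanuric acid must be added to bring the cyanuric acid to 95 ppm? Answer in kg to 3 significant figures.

2.88 kg

Volume: 206 m³ = 206,000 L.
After draining 25% and refilling: 100 × 0.75 + 24 × 0.25 = 81 ppm.
Deficit to target: 95 − 81 = 14 mg/L.
Mass: 14 mg/L × 206,000 L = 2884 g cyanuric acid.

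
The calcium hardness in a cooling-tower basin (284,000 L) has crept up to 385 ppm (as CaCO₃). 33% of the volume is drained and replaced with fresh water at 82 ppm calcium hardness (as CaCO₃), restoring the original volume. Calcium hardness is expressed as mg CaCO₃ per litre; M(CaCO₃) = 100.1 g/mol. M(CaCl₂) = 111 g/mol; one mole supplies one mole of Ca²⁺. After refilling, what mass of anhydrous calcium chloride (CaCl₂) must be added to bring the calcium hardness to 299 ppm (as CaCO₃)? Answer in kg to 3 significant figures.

After draining 33% and refilling: 385 × 0.67 + 82 × 0.33 = 285.01 ppm.
Deficit to target: 299 − 285.01 = 13.99 mg/L.
As CaCO₃: 13.99 mg/L × 284,000 L = 3973 g; ÷ 100.1 = 39.69 mol Ca²⁺.
Mass: 39.69 × 111 = 4406 g.

4.41 kg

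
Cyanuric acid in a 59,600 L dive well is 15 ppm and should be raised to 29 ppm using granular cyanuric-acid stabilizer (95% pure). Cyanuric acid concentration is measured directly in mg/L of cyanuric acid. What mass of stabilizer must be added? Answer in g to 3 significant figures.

CYA to add: (29 − 15) = 14 mg/L × 59,600 L = 834.4 g cyanuric acid.
At 95% purity: 834.4 / 0.95 = 878.3 g product.

878 g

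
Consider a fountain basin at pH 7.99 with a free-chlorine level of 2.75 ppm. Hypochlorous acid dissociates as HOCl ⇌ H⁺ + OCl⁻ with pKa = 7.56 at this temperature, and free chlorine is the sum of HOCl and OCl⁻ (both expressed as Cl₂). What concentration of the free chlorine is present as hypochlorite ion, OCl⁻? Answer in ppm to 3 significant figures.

2.01 ppm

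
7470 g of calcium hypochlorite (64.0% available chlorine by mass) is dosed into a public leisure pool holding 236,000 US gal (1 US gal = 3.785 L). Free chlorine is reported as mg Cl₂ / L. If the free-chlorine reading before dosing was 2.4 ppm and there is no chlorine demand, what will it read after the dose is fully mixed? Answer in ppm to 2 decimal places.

Volume: 236,000 US gal × 3.785 L/gal = 893,260 L.
Available chlorine delivered: 7470 g × 0.64 = 4781 g as Cl₂.
Concentration rise: 4781 g / 893,260 L = 5.352 mg/L = 5.35 ppm.
Final FC: 2.4 + 5.35 = 7.75 ppm.

7.75 ppm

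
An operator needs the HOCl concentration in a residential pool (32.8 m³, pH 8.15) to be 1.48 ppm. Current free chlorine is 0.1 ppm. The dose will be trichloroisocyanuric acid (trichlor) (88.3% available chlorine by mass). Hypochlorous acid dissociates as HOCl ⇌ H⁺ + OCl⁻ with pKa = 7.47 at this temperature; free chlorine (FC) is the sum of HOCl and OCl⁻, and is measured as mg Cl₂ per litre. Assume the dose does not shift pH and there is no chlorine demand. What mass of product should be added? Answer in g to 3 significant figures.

314 g

Volume: 32.8 m³ = 32,800 L.
[OCl⁻]/[HOCl] = 10^(pH − pKa) = 10^(8.15 − 7.47) = 4.786; fraction as HOCl = 1/(1 + 4.786) = 0.1728.
Free chlorine required for 1.48 ppm HOCl: 1.48 / 0.1728 = 8.564 ppm.
FC to add: 8.564 − 0.1 = 8.464 mg/L as Cl₂.
Cl₂ equivalent: 8.464 mg/L × 32,800 L = 277.6 g.
Product at 88.3% available Cl: 277.6 / 0.883 = 314.4 g.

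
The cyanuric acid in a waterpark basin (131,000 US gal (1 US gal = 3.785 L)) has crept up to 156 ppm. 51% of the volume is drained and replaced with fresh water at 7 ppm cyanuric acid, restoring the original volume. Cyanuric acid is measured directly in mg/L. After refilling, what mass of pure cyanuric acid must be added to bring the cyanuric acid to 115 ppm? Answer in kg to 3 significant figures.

Volume: 131,000 US gal × 3.785 L/gal = 495,835 L.
After draining 51% and refilling: 156 × 0.49 + 7 × 0.51 = 80.01 ppm.
Deficit to target: 115 − 80.01 = 34.99 mg/L.
Mass: 34.99 mg/L × 495,835 L = 17,350 g cyanuric acid.

17.3 kg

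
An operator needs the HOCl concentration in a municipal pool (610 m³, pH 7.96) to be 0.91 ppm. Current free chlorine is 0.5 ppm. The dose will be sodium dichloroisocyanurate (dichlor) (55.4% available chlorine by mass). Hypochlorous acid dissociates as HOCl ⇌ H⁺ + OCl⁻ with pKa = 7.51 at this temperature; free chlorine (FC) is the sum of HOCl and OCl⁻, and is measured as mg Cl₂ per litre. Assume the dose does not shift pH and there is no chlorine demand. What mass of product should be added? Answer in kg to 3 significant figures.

3.28 kg

Volume: 610 m³ = 610,000 L.
[OCl⁻]/[HOCl] = 10^(pH − pKa) = 10^(7.96 − 7.51) = 2.818; fraction as HOCl = 1/(1 + 2.818) = 0.2619.
Free chlorine required for 0.91 ppm HOCl: 0.91 / 0.2619 = 3.475 ppm.
FC to add: 3.475 − 0.5 = 2.975 mg/L as Cl₂.
Cl₂ equivalent: 2.975 mg/L × 610,000 L = 1815 g.
Product at 55.4% available Cl: 1815 / 0.554 = 3275 g.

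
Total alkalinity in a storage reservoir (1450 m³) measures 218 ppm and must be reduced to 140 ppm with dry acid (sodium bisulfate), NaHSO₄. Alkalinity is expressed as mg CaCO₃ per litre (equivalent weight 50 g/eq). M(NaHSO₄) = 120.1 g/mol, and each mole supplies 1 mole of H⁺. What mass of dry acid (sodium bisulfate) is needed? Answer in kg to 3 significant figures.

272 kg

Volume: 1450 m³ = 1,450,000 L.
Alkalinity to neutralize: (218 − 140) = 78 mg/L as CaCO₃ × 1,450,000 L = 113,100 g as CaCO₃.
Equivalents of H⁺ required: 113,100 ÷ 50 g/eq = 2262 eq = 2262 mol NaHSO₄.
Mass of NaHSO₄: 2262 × 120.1 = 271,700 g.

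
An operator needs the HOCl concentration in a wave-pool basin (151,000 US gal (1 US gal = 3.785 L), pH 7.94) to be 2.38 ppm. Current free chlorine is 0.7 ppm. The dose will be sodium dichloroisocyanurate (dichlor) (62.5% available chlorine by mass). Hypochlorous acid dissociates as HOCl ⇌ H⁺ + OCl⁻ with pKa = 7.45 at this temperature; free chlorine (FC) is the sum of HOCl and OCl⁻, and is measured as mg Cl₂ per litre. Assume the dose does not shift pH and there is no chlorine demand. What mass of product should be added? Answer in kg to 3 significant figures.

Volume: 151,000 US gal × 3.785 L/gal = 571,535 L.
[OCl⁻]/[HOCl] = 10^(pH − pKa) = 10^(7.94 − 7.45) = 3.09; fraction as HOCl = 1/(1 + 3.09) = 0.2445.
Free chlorine required for 2.38 ppm HOCl: 2.38 / 0.2445 = 9.735 ppm.
FC to add: 9.735 − 0.7 = 9.035 mg/L as Cl₂.
Cl₂ equivalent: 9.035 mg/L × 571,535 L = 5164 g.
Product at 62.5% available Cl: 5164 / 0.625 = 8262 g.

8.26 kg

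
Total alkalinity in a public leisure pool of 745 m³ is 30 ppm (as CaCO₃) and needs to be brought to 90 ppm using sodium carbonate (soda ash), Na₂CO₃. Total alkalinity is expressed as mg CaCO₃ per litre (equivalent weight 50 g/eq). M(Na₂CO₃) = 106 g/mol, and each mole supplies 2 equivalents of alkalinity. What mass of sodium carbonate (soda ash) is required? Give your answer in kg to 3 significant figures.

47.4 kg

Volume: 745 m³ = 745,000 L.
Alkalinity to add: (90 − 30) = 60 mg/L as CaCO₃ × 745,000 L = 44,700 g as CaCO₃.
Equivalents: 44,700 g ÷ 50 g/eq = 894 eq.
Each mole of Na₂CO₃ supplies 2 eq, so 894 / 2 = 447 mol.
Mass: 447 mol × 106 g/mol = 47,380 g.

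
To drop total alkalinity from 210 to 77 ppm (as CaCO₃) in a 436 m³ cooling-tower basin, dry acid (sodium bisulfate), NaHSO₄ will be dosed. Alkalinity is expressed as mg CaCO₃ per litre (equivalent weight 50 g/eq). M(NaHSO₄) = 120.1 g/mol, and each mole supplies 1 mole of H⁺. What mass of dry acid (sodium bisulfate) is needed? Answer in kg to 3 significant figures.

Volume: 436 m³ = 436,000 L.
Alkalinity to neutralize: (210 − 77) = 133 mg/L as CaCO₃ × 436,000 L = 57,990 g as CaCO₃.
Equivalents of H⁺ required: 57,990 ÷ 50 g/eq = 1160 eq = 1160 mol NaHSO₄.
Mass of NaHSO₄: 1160 × 120.1 = 139,300 g.

139 kg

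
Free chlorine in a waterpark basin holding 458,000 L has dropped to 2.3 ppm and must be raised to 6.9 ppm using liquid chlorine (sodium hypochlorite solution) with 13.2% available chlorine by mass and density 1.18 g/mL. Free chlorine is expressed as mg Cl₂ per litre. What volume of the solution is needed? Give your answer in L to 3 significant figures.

13.5 L

Chlorine deficit: 6.9 − 2.3 = 4.6 ppm = 4.6 mg/L as Cl₂.
Cl₂ equivalent needed: 4.6 mg/L × 458,000 L = 2,107,000 mg = 2107 g.
Product at 13.2% available chlorine: 2107 / 0.132 = 15,960 g.
Volume at density 1.18 g/mL: 15,960 g ÷ 1.18 g/mL = 13,530 mL.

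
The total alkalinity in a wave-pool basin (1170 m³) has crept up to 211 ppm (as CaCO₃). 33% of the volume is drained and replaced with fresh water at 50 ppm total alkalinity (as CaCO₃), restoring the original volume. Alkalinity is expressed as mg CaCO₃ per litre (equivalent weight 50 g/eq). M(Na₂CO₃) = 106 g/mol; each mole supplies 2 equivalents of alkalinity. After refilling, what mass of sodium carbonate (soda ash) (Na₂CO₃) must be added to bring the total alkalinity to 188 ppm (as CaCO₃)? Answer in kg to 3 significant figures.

Volume: 1170 m³ = 1,170,000 L.
After draining 33% and refilling: 211 × 0.67 + 50 × 0.33 = 157.87 ppm.
Deficit to target: 188 − 157.87 = 30.13 mg/L.
As CaCO₃: 30.13 mg/L × 1,170,000 L = 35,250 g; ÷ 50 g/eq ÷ 2 = 352.5 mol Na₂CO₃.
Mass: 352.5 × 106 = 37,370 g.

37.4 kg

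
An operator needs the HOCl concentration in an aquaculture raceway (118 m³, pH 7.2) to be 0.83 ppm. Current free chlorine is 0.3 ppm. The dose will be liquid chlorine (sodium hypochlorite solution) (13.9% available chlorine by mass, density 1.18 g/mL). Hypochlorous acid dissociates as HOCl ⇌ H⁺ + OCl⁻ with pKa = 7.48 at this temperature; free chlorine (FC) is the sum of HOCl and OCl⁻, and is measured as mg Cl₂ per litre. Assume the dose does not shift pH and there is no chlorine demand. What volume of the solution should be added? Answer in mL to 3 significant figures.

Volume: 118 m³ = 118,000 L.
[OCl⁻]/[HOCl] = 10^(pH − pKa) = 10^(7.2 − 7.48) = 0.5248; fraction as HOCl = 1/(1 + 0.5248) = 0.6558.
Free chlorine required for 0.83 ppm HOCl: 0.83 / 0.6558 = 1.266 ppm.
FC to add: 1.266 − 0.3 = 0.9656 mg/L as Cl₂.
Cl₂ equivalent: 0.9656 mg/L × 118,000 L = 113.9 g.
Product at 13.9% available Cl: 113.9 / 0.139 = 819.7 g.
Volume: 819.7 g ÷ 1.18 g/mL = 694.7 mL.

695 mL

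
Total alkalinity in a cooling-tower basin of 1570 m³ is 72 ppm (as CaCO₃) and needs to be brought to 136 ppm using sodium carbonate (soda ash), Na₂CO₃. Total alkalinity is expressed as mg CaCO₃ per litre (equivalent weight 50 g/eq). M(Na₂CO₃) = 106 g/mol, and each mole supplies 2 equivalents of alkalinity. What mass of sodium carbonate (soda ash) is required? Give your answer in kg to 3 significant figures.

107 kg

Volume: 1570 m³ = 1,570,000 L.
Alkalinity to add: (136 − 72) = 64 mg/L as CaCO₃ × 1,570,000 L = 100,500 g as CaCO₃.
Equivalents: 100,500 g ÷ 50 g/eq = 2010 eq.
Each mole of Na₂CO₃ supplies 2 eq, so 2010 / 2 = 1005 mol.
Mass: 1005 mol × 106 g/mol = 106,500 g.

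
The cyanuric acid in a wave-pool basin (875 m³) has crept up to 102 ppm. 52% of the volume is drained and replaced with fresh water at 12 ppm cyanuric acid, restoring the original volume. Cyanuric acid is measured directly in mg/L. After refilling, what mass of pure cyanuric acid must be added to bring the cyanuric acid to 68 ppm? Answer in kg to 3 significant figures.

Volume: 875 m³ = 875,000 L.
After draining 52% and refilling: 102 × 0.48 + 12 × 0.52 = 55.2 ppm.
Deficit to target: 68 − 55.2 = 12.8 mg/L.
Mass: 12.8 mg/L × 875,000 L = 11,200 g cyanuric acid.

11.2 kg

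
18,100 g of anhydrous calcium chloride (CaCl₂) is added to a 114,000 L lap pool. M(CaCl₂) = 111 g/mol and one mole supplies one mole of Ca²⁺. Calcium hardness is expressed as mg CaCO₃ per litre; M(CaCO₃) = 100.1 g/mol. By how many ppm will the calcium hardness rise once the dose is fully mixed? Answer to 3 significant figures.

143 ppm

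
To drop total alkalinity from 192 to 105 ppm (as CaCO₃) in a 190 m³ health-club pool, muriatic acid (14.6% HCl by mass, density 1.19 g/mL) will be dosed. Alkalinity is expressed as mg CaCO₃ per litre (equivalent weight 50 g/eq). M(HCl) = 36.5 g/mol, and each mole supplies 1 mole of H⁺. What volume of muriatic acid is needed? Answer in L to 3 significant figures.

69.5 L

Volume: 190 m³ = 190,000 L.
Alkalinity to neutralize: (192 − 105) = 87 mg/L as CaCO₃ × 190,000 L = 16,530 g as CaCO₃.
Equivalents of H⁺ required: 16,530 ÷ 50 g/eq = 330.6 eq = 330.6 mol HCl.
Mass of HCl: 330.6 × 36.5 = 12,070 g.
Mass of 14.6% solution: 12,070 / 0.146 = 82,650 g.
Volume: 82,650 g ÷ 1.19 g/mL = 69,450 mL.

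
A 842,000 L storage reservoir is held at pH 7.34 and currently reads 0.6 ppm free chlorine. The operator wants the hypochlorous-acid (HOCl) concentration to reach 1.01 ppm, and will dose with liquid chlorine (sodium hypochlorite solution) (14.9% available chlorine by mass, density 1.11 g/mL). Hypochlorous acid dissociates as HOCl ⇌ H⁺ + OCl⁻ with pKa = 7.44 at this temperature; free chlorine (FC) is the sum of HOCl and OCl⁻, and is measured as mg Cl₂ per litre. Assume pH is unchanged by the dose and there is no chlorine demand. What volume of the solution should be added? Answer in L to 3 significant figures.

[OCl⁻]/[HOCl] = 10^(pH − pKa) = 10^(7.34 − 7.44) = 0.7943; fraction as HOCl = 1/(1 + 0.7943) = 0.5573.
Free chlorine required for 1.01 ppm HOCl: 1.01 / 0.5573 = 1.812 ppm.
FC to add: 1.812 − 0.6 = 1.212 mg/L as Cl₂.
Cl₂ equivalent: 1.212 mg/L × 842,000 L = 1021 g.
Product at 14.9% available Cl: 1021 / 0.149 = 6851 g.
Volume: 6851 g ÷ 1.11 g/mL = 6172 mL.

6.17 L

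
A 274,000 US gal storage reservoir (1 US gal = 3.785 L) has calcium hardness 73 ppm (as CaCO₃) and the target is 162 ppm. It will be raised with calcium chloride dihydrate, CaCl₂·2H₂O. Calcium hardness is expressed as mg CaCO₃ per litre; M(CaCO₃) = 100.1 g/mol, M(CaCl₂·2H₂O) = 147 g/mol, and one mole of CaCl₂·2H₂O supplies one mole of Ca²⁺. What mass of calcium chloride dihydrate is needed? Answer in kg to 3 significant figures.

Volume: 274,000 US gal × 3.785 L/gal = 1,037,090 L.
Hardness to add: (162 − 73) = 89 mg/L as CaCO₃ × 1,037,090 L = 92,300 g as CaCO₃.
Moles of Ca²⁺ (1 mol Ca²⁺ ≡ 1 mol CaCO₃): 92,300 / 100.1 g/mol = 922.1 mol.
Mass of CaCl₂·2H₂O: 922.1 × 147 = 135,500 g.

136 kg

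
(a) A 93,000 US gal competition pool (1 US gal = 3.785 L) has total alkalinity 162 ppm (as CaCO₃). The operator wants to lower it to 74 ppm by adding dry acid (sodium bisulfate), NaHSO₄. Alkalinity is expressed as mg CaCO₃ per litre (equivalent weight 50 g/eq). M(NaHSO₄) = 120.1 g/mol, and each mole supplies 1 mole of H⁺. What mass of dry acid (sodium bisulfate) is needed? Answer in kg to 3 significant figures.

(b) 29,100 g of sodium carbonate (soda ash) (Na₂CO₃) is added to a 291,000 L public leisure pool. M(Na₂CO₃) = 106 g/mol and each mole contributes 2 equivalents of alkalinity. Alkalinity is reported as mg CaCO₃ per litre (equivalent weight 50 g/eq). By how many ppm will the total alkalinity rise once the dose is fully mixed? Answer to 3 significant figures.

(a) 74.4 kg; (b) 94.3 ppm

(a) Volume: 93,000 US gal × 3.785 L/gal = 352,005 L.
(a) Alkalinity to neutralize: (162 − 74) = 88 mg/L as CaCO₃ × 352,005 L = 30,980 g as CaCO₃.
(a) Equivalents of H⁺ required: 30,980 ÷ 50 g/eq = 619.5 eq = 619.5 mol NaHSO₄.
(a) Mass of NaHSO₄: 619.5 × 120.1 = 74,410 g.

(b) Moles of Na₂CO₃: 29,100 g ÷ 106 g/mol = 274.5 mol → 549.1 eq of alkalinity.
(b) As CaCO₃: 549.1 eq × 50 g/eq = 27,450 g.
(b) Rise: 27,450 g / 291,000 L × 1000 = 94.34 mg/L.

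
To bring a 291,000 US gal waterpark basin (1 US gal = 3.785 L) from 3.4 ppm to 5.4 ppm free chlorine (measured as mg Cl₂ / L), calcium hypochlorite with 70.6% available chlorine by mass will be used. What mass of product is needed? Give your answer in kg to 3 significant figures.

3.12 kg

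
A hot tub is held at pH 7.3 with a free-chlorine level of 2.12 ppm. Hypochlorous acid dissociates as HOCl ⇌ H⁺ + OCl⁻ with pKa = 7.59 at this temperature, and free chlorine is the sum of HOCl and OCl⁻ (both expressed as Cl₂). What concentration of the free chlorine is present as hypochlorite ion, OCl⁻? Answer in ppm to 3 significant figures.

0.719 ppm

[OCl⁻]/[HOCl] = 10^(pH − pKa) = 10^(7.3 − 7.59) = 10^-0.29 = 0.5129.
Fraction as HOCl = 1 / (1 + 0.5129) = 0.661.
OCl⁻ = (1 − 0.661) × 2.12 ppm = 0.7187 ppm.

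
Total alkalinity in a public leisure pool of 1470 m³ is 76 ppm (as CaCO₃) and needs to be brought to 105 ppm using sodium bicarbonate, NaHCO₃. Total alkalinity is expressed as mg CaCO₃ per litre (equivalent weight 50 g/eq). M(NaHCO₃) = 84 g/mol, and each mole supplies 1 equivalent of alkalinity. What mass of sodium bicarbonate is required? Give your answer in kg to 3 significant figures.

Volume: 1470 m³ = 1,470,000 L.
Alkalinity to add: (105 − 76) = 29 mg/L as CaCO₃ × 1,470,000 L = 42,630 g as CaCO₃.
Equivalents: 42,630 g ÷ 50 g/eq = 852.6 eq.
NaHCO₃ supplies 1 eq per mole → 852.6 mol.
Mass: 852.6 mol × 84 g/mol = 71,620 g.

71.6 kg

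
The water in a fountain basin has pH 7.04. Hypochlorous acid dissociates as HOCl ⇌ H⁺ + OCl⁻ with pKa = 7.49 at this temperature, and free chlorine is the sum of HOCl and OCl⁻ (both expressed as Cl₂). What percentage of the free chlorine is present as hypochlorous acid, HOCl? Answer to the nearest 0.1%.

[OCl⁻]/[HOCl] = 10^(pH − pKa) = 10^(7.04 − 7.49) = 10^-0.45 = 0.3548.
Fraction as HOCl = 1 / (1 + 0.3548) = 0.7381.

73.8%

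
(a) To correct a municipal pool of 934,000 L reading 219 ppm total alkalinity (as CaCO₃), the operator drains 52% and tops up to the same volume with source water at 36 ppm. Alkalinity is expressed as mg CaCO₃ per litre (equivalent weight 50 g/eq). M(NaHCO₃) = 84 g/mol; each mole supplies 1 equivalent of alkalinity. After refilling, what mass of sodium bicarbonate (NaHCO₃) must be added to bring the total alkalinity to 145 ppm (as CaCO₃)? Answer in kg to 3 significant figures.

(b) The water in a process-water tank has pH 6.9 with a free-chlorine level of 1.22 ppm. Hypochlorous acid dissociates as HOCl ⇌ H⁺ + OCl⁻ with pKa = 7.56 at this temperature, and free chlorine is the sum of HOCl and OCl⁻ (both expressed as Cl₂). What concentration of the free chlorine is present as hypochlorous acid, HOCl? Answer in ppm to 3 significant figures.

(a) 33.2 kg; (b) 1.00 ppm

(a) After draining 52% and refilling: 219 × 0.48 + 36 × 0.52 = 123.84 ppm.
(a) Deficit to target: 145 − 123.84 = 21.16 mg/L.
(a) As CaCO₃: 21.16 mg/L × 934,000 L = 19,760 g; ÷ 50 g/eq ÷ 1 = 395.3 mol NaHCO₃.
(a) Mass: 395.3 × 84 = 33,200 g.

(b) [OCl⁻]/[HOCl] = 10^(pH − pKa) = 10^(6.9 − 7.56) = 10^-0.66 = 0.2188.
(b) Fraction as HOCl = 1 / (1 + 0.2188) = 0.8205.
(b) HOCl = 0.8205 × 1.22 ppm = 1.001 ppm.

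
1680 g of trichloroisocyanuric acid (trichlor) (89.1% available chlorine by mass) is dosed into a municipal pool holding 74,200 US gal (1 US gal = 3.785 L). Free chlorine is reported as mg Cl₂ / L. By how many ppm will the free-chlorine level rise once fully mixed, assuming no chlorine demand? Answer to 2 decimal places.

5.33 ppm

Volume: 74,200 US gal × 3.785 L/gal = 280,847 L.
Available chlorine delivered: 1680 g × 0.891 = 1497 g as Cl₂.
Concentration rise: 1497 g / 280,847 L = 5.33 mg/L = 5.33 ppm.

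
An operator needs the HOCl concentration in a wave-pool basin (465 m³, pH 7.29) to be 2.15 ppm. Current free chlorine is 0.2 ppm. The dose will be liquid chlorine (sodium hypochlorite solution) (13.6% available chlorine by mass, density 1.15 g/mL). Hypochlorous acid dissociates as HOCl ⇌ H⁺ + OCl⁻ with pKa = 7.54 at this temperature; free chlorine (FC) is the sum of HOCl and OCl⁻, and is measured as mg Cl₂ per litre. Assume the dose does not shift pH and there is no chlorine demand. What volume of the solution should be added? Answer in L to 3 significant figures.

9.39 L

Volume: 465 m³ = 465,000 L.
[OCl⁻]/[HOCl] = 10^(pH − pKa) = 10^(7.29 − 7.54) = 0.5623; fraction as HOCl = 1/(1 + 0.5623) = 0.6401.
Free chlorine required for 2.15 ppm HOCl: 2.15 / 0.6401 = 3.359 ppm.
FC to add: 3.359 − 0.2 = 3.159 mg/L as Cl₂.
Cl₂ equivalent: 3.159 mg/L × 465,000 L = 1469 g.
Product at 13.6% available Cl: 1469 / 0.136 = 10,800 g.
Volume: 10,800 g ÷ 1.15 g/mL = 9392 mL.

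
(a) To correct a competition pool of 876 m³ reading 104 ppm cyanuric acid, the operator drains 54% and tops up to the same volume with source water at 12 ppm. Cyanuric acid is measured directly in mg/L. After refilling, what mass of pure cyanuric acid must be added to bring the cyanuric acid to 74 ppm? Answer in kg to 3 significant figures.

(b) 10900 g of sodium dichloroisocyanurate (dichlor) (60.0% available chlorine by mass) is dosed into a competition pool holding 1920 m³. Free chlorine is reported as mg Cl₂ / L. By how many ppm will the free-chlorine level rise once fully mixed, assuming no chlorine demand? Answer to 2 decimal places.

(a) Volume: 876 m³ = 876,000 L.
(a) After draining 54% and refilling: 104 × 0.46 + 12 × 0.54 = 54.32 ppm.
(a) Deficit to target: 74 − 54.32 = 19.68 mg/L.
(a) Mass: 19.68 mg/L × 876,000 L = 17,240 g cyanuric acid.

(b) Volume: 1920 m³ = 1,920,000 L.
(b) Available chlorine delivered: 10,900 g × 0.6 = 6540 g as Cl₂.
(b) Concentration rise: 6540 g / 1,920,000 L = 3.406 mg/L = 3.41 ppm.

(a) 17.2 kg; (b) 3.41 ppm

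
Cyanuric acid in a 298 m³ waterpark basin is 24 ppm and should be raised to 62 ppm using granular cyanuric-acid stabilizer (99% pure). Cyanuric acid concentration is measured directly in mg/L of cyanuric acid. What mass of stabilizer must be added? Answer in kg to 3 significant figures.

11.4 kg

Volume: 298 m³ = 298,000 L.
CYA to add: (62 − 24) = 38 mg/L × 298,000 L = 11,320 g cyanuric acid.
At 99% purity: 11,320 / 0.99 = 11,440 g product.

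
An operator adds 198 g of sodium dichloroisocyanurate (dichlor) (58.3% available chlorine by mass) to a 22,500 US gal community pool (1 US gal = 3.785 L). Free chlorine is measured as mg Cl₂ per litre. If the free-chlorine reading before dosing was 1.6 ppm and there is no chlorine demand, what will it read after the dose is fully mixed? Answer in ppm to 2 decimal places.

2.96 ppm

Volume: 22,500 US gal × 3.785 L/gal = 85,162 L.
Available chlorine delivered: 198 g × 0.583 = 115.4 g as Cl₂.
Concentration rise: 115.4 g / 85,162 L = 1.355 mg/L = 1.36 ppm.
Final FC: 1.6 + 1.36 = 2.96 ppm.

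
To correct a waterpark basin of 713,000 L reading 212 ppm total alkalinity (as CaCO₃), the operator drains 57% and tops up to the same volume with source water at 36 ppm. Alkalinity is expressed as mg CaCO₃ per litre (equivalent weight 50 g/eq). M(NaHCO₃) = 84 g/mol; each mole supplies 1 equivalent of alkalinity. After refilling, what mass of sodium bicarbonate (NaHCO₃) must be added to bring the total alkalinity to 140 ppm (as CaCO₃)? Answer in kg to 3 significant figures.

33.9 kg

After draining 57% and refilling: 212 × 0.43 + 36 × 0.57 = 111.68 ppm.
Deficit to target: 140 − 111.68 = 28.32 mg/L.
As CaCO₃: 28.32 mg/L × 713,000 L = 20,190 g; ÷ 50 g/eq ÷ 1 = 403.8 mol NaHCO₃.
Mass: 403.8 × 84 = 33,920 g.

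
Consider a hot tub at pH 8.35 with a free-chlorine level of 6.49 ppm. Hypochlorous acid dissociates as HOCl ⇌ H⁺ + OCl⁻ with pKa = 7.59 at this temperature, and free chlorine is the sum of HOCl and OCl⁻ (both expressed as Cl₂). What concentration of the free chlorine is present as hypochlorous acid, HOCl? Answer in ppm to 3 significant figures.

0.961 ppm

[OCl⁻]/[HOCl] = 10^(pH − pKa) = 10^(8.35 − 7.59) = 10^0.76 = 5.754.
Fraction as HOCl = 1 / (1 + 5.754) = 0.1481.
HOCl = 0.1481 × 6.49 ppm = 0.9609 ppm.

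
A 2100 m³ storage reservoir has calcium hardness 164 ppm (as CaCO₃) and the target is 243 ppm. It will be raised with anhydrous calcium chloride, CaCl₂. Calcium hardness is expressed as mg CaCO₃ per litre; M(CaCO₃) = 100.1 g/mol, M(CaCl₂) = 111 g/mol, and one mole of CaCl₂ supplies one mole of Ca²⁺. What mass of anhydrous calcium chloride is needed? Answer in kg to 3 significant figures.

Volume: 2100 m³ = 2,100,000 L.
Hardness to add: (243 − 164) = 79 mg/L as CaCO₃ × 2,100,000 L = 165,900 g as CaCO₃.
Moles of Ca²⁺ (1 mol Ca²⁺ ≡ 1 mol CaCO₃): 165,900 / 100.1 g/mol = 1657 mol.
Mass of CaCl₂: 1657 × 111 = 184,000 g.

184 kg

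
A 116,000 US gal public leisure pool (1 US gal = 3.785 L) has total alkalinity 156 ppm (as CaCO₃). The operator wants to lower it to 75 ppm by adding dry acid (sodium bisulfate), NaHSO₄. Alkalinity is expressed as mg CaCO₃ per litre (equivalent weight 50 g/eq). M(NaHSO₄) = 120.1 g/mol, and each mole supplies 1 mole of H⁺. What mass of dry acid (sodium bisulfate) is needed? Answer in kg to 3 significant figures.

Volume: 116,000 US gal × 3.785 L/gal = 439,060 L.
Alkalinity to neutralize: (156 − 75) = 81 mg/L as CaCO₃ × 439,060 L = 35,560 g as CaCO₃.
Equivalents of H⁺ required: 35,560 ÷ 50 g/eq = 711.3 eq = 711.3 mol NaHSO₄.
Mass of NaHSO₄: 711.3 × 120.1 = 85,420 g.

85.4 kg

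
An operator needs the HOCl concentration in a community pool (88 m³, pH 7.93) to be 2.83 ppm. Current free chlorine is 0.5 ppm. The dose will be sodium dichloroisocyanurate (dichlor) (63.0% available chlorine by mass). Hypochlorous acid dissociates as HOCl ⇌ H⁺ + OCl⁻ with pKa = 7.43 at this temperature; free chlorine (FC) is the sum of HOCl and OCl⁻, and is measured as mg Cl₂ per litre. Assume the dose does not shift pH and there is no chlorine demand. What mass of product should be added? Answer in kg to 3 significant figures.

Volume: 88 m³ = 88,000 L.
[OCl⁻]/[HOCl] = 10^(pH − pKa) = 10^(7.93 − 7.43) = 3.162; fraction as HOCl = 1/(1 + 3.162) = 0.2403.
Free chlorine required for 2.83 ppm HOCl: 2.83 / 0.2403 = 11.78 ppm.
FC to add: 11.78 − 0.5 = 11.28 mg/L as Cl₂.
Cl₂ equivalent: 11.28 mg/L × 88,000 L = 992.6 g.
Product at 63.0% available Cl: 992.6 / 0.63 = 1576 g.

1.58 kg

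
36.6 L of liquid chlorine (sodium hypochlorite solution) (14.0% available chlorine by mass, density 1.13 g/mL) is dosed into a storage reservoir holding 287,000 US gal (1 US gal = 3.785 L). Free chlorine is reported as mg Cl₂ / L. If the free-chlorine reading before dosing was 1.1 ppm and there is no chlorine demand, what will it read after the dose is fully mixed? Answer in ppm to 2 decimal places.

Volume: 287,000 US gal × 3.785 L/gal = 1,086,295 L.
Mass of solution: 36.6 L × 1000 mL/L × 1.13 g/mL = 41,360 g.
Available chlorine delivered: 41,360 g × 0.14 = 5790 g as Cl₂.
Concentration rise: 5790 g / 1,086,295 L = 5.33 mg/L = 5.33 ppm.
Final FC: 1.1 + 5.33 = 6.43 ppm.

6.43 ppm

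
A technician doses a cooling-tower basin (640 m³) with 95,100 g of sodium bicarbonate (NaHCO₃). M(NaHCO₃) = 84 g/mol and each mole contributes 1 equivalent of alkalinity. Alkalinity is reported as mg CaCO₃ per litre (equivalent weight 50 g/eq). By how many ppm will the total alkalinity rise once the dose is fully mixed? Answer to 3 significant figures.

Volume: 640 m³ = 640,000 L.
Moles of NaHCO₃: 95,100 g ÷ 84 g/mol = 1132 mol → 1132 eq of alkalinity.
As CaCO₃: 1132 eq × 50 g/eq = 56,610 g.
Rise: 56,610 g / 640,000 L × 1000 = 88.45 mg/L.

88.4 ppm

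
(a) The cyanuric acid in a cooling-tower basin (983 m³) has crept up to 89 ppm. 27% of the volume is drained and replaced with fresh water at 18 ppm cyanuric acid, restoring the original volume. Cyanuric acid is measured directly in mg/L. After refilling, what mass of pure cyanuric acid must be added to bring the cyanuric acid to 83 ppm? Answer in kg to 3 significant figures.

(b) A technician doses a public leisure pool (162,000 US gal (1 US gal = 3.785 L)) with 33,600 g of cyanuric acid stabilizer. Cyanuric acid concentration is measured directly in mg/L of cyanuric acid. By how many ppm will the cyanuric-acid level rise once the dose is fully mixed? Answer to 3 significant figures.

(a) 12.9 kg; (b) 54.8 ppm

(a) Volume: 983 m³ = 983,000 L.
(a) After draining 27% and refilling: 89 × 0.73 + 18 × 0.27 = 69.83 ppm.
(a) Deficit to target: 83 − 69.83 = 13.17 mg/L.
(a) Mass: 13.17 mg/L × 983,000 L = 12,950 g cyanuric acid.

(b) Volume: 162,000 US gal × 3.785 L/gal = 613,170 L.
(b) Rise: 33,600 g / 613,170 L × 1000 = 54.8 mg/L.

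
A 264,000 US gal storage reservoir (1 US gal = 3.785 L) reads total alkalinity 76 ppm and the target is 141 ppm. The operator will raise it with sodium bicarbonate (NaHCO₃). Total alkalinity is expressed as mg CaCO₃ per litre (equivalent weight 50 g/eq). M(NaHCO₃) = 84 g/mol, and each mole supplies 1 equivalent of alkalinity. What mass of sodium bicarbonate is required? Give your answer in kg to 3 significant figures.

109 kg

Volume: 264,000 US gal × 3.785 L/gal = 999,240 L.
Alkalinity to add: (141 − 76) = 65 mg/L as CaCO₃ × 999,240 L = 64,950 g as CaCO₃.
Equivalents: 64,950 g ÷ 50 g/eq = 1299 eq.
NaHCO₃ supplies 1 eq per mole → 1299 mol.
Mass: 1299 mol × 84 g/mol = 109,100 g.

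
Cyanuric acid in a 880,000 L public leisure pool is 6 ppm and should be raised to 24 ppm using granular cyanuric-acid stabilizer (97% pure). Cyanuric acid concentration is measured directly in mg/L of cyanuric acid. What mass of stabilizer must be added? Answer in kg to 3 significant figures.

CYA to add: (24 − 6) = 18 mg/L × 880,000 L = 15,840 g cyanuric acid.
At 97% purity: 15,840 / 0.97 = 16,330 g product.

16.3 kg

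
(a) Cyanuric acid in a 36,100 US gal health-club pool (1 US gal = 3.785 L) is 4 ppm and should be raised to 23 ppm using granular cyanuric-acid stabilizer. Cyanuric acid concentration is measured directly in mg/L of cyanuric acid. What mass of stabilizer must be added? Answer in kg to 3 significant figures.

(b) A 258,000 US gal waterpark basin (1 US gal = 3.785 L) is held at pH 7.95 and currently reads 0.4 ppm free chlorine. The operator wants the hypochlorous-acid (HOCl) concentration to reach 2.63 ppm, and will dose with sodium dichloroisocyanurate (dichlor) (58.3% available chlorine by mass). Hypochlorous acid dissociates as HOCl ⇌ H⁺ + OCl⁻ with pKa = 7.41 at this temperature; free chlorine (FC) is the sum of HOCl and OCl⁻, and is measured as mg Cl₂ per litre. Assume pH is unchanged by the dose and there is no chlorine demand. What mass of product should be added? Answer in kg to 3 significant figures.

(a) 2.60 kg; (b) 19.0 kg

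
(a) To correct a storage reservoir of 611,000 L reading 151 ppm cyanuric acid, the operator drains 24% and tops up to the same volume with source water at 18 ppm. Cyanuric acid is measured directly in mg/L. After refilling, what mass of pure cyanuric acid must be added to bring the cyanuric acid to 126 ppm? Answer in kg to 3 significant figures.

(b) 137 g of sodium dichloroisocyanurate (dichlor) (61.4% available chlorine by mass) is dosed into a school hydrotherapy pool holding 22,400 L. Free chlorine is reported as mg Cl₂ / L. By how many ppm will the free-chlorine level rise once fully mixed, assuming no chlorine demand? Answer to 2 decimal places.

(a) After draining 24% and refilling: 151 × 0.76 + 18 × 0.24 = 119.08 ppm.
(a) Deficit to target: 126 − 119.08 = 6.92 mg/L.
(a) Mass: 6.92 mg/L × 611,000 L = 4228 g cyanuric acid.

(b) Available chlorine delivered: 137 g × 0.614 = 84.12 g as Cl₂.
(b) Concentration rise: 84.12 g / 22,400 L = 3.755 mg/L = 3.76 ppm.

(a) 4.23 kg; (b) 3.76 ppm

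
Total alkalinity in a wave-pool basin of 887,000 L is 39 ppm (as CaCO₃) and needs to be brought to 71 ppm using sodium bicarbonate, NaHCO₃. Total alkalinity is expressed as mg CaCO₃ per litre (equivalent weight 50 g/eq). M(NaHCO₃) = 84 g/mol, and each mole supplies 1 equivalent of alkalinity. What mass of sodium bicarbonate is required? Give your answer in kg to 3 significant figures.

Alkalinity to add: (71 − 39) = 32 mg/L as CaCO₃ × 887,000 L = 28,380 g as CaCO₃.
Equivalents: 28,380 g ÷ 50 g/eq = 567.7 eq.
NaHCO₃ supplies 1 eq per mole → 567.7 mol.
Mass: 567.7 mol × 84 g/mol = 47,690 g.

47.7 kg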